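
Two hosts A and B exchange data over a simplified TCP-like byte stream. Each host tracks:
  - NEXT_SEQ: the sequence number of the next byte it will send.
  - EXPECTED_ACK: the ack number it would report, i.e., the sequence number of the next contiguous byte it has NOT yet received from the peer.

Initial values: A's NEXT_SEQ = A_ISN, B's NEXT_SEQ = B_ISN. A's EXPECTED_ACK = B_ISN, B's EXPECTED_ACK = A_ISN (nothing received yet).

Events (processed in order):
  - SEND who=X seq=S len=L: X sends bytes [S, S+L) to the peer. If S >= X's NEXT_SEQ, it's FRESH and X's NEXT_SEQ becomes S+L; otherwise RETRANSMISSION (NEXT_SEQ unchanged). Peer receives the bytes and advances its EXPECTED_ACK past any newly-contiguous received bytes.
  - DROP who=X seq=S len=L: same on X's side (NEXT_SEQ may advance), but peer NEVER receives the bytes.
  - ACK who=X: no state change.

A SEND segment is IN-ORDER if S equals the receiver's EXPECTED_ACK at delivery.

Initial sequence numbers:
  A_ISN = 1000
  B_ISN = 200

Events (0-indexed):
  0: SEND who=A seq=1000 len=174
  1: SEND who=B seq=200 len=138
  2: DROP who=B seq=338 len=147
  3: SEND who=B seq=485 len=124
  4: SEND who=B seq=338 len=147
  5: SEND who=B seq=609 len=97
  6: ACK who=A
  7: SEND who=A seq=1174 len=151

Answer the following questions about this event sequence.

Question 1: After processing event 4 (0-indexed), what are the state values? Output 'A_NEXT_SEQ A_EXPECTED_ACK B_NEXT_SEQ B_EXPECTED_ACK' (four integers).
After event 0: A_seq=1174 A_ack=200 B_seq=200 B_ack=1174
After event 1: A_seq=1174 A_ack=338 B_seq=338 B_ack=1174
After event 2: A_seq=1174 A_ack=338 B_seq=485 B_ack=1174
After event 3: A_seq=1174 A_ack=338 B_seq=609 B_ack=1174
After event 4: A_seq=1174 A_ack=609 B_seq=609 B_ack=1174

1174 609 609 1174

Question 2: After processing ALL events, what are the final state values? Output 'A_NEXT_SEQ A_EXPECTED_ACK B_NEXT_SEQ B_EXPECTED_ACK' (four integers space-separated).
After event 0: A_seq=1174 A_ack=200 B_seq=200 B_ack=1174
After event 1: A_seq=1174 A_ack=338 B_seq=338 B_ack=1174
After event 2: A_seq=1174 A_ack=338 B_seq=485 B_ack=1174
After event 3: A_seq=1174 A_ack=338 B_seq=609 B_ack=1174
After event 4: A_seq=1174 A_ack=609 B_seq=609 B_ack=1174
After event 5: A_seq=1174 A_ack=706 B_seq=706 B_ack=1174
After event 6: A_seq=1174 A_ack=706 B_seq=706 B_ack=1174
After event 7: A_seq=1325 A_ack=706 B_seq=706 B_ack=1325

Answer: 1325 706 706 1325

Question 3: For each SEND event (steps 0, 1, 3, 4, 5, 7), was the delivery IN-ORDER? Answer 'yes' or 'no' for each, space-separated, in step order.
Answer: yes yes no yes yes yes

Derivation:
Step 0: SEND seq=1000 -> in-order
Step 1: SEND seq=200 -> in-order
Step 3: SEND seq=485 -> out-of-order
Step 4: SEND seq=338 -> in-order
Step 5: SEND seq=609 -> in-order
Step 7: SEND seq=1174 -> in-order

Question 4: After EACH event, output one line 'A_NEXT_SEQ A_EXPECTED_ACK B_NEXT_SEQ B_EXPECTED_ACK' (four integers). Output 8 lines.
1174 200 200 1174
1174 338 338 1174
1174 338 485 1174
1174 338 609 1174
1174 609 609 1174
1174 706 706 1174
1174 706 706 1174
1325 706 706 1325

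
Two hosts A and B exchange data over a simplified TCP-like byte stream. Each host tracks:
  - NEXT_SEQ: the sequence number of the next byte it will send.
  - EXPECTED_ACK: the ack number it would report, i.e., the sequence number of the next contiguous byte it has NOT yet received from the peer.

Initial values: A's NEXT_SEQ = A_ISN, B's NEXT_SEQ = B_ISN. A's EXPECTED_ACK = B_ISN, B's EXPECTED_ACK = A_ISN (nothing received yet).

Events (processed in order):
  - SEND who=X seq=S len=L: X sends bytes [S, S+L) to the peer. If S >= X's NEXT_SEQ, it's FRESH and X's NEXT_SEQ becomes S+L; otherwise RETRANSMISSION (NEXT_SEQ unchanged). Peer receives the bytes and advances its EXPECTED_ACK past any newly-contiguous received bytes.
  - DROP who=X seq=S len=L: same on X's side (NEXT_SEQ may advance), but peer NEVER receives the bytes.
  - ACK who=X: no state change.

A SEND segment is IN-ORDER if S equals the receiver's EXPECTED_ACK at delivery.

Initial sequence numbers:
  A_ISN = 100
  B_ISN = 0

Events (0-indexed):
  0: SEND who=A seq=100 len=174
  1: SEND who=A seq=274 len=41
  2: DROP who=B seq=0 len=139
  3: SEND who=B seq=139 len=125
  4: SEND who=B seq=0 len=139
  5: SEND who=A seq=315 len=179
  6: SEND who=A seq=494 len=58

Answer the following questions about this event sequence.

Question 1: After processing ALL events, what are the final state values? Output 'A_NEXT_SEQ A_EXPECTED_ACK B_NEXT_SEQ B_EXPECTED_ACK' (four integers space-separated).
After event 0: A_seq=274 A_ack=0 B_seq=0 B_ack=274
After event 1: A_seq=315 A_ack=0 B_seq=0 B_ack=315
After event 2: A_seq=315 A_ack=0 B_seq=139 B_ack=315
After event 3: A_seq=315 A_ack=0 B_seq=264 B_ack=315
After event 4: A_seq=315 A_ack=264 B_seq=264 B_ack=315
After event 5: A_seq=494 A_ack=264 B_seq=264 B_ack=494
After event 6: A_seq=552 A_ack=264 B_seq=264 B_ack=552

Answer: 552 264 264 552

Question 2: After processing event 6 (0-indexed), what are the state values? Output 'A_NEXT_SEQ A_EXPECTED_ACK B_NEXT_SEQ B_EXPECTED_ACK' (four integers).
After event 0: A_seq=274 A_ack=0 B_seq=0 B_ack=274
After event 1: A_seq=315 A_ack=0 B_seq=0 B_ack=315
After event 2: A_seq=315 A_ack=0 B_seq=139 B_ack=315
After event 3: A_seq=315 A_ack=0 B_seq=264 B_ack=315
After event 4: A_seq=315 A_ack=264 B_seq=264 B_ack=315
After event 5: A_seq=494 A_ack=264 B_seq=264 B_ack=494
After event 6: A_seq=552 A_ack=264 B_seq=264 B_ack=552

552 264 264 552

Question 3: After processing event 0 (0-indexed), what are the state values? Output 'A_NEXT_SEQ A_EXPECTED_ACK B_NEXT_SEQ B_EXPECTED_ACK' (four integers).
After event 0: A_seq=274 A_ack=0 B_seq=0 B_ack=274

274 0 0 274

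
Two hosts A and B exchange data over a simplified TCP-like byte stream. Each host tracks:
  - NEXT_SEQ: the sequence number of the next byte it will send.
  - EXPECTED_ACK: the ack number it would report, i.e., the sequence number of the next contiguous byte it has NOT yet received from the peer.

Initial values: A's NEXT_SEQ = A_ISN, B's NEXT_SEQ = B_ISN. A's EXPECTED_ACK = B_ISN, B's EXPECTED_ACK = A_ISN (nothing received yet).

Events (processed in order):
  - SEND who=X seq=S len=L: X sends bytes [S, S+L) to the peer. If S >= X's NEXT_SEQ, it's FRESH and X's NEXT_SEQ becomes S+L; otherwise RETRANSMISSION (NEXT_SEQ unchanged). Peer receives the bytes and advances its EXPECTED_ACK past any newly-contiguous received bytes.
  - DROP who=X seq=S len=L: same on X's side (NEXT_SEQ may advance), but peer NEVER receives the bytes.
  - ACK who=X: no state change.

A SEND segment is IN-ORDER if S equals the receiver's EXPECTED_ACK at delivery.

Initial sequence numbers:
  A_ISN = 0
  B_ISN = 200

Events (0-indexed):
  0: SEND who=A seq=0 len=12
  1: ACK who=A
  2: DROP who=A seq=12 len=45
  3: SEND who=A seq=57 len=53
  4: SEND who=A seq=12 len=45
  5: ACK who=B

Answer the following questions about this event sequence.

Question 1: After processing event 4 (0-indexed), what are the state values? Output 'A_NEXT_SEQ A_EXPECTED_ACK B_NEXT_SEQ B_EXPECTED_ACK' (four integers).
After event 0: A_seq=12 A_ack=200 B_seq=200 B_ack=12
After event 1: A_seq=12 A_ack=200 B_seq=200 B_ack=12
After event 2: A_seq=57 A_ack=200 B_seq=200 B_ack=12
After event 3: A_seq=110 A_ack=200 B_seq=200 B_ack=12
After event 4: A_seq=110 A_ack=200 B_seq=200 B_ack=110

110 200 200 110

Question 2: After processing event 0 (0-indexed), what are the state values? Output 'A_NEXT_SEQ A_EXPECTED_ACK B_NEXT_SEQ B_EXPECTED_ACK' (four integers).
After event 0: A_seq=12 A_ack=200 B_seq=200 B_ack=12

12 200 200 12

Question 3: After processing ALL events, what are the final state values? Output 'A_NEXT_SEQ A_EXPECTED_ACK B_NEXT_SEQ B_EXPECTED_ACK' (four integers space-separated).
After event 0: A_seq=12 A_ack=200 B_seq=200 B_ack=12
After event 1: A_seq=12 A_ack=200 B_seq=200 B_ack=12
After event 2: A_seq=57 A_ack=200 B_seq=200 B_ack=12
After event 3: A_seq=110 A_ack=200 B_seq=200 B_ack=12
After event 4: A_seq=110 A_ack=200 B_seq=200 B_ack=110
After event 5: A_seq=110 A_ack=200 B_seq=200 B_ack=110

Answer: 110 200 200 110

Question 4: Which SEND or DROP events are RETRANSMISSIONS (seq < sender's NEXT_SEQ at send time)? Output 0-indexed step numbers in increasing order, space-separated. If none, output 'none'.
Step 0: SEND seq=0 -> fresh
Step 2: DROP seq=12 -> fresh
Step 3: SEND seq=57 -> fresh
Step 4: SEND seq=12 -> retransmit

Answer: 4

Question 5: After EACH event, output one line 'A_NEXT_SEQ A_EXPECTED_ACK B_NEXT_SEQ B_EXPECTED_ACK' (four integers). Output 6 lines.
12 200 200 12
12 200 200 12
57 200 200 12
110 200 200 12
110 200 200 110
110 200 200 110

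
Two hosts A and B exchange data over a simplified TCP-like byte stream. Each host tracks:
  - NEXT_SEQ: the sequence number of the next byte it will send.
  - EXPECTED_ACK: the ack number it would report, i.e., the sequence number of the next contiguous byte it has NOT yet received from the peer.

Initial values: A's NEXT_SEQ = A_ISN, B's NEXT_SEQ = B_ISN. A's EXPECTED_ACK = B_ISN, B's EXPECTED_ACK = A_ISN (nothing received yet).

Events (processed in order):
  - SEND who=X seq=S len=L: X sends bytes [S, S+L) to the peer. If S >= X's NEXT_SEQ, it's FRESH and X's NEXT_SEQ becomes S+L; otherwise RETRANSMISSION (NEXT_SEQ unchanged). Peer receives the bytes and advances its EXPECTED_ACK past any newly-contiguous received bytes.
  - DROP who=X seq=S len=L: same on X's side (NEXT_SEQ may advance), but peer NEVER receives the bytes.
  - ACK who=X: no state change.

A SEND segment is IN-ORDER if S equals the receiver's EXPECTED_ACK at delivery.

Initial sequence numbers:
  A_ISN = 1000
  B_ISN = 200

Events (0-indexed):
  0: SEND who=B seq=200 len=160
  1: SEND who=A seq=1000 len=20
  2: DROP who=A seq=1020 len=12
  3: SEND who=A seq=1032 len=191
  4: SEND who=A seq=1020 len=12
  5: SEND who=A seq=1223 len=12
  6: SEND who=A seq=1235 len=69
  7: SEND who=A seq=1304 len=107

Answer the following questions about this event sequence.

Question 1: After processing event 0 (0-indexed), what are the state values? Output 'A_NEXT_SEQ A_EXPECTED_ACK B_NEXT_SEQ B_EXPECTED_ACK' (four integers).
After event 0: A_seq=1000 A_ack=360 B_seq=360 B_ack=1000

1000 360 360 1000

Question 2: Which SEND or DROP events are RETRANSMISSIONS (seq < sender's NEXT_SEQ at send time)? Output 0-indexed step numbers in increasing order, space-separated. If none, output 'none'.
Answer: 4

Derivation:
Step 0: SEND seq=200 -> fresh
Step 1: SEND seq=1000 -> fresh
Step 2: DROP seq=1020 -> fresh
Step 3: SEND seq=1032 -> fresh
Step 4: SEND seq=1020 -> retransmit
Step 5: SEND seq=1223 -> fresh
Step 6: SEND seq=1235 -> fresh
Step 7: SEND seq=1304 -> fresh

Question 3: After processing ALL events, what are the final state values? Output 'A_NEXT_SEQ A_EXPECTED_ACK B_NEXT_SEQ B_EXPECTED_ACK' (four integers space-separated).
After event 0: A_seq=1000 A_ack=360 B_seq=360 B_ack=1000
After event 1: A_seq=1020 A_ack=360 B_seq=360 B_ack=1020
After event 2: A_seq=1032 A_ack=360 B_seq=360 B_ack=1020
After event 3: A_seq=1223 A_ack=360 B_seq=360 B_ack=1020
After event 4: A_seq=1223 A_ack=360 B_seq=360 B_ack=1223
After event 5: A_seq=1235 A_ack=360 B_seq=360 B_ack=1235
After event 6: A_seq=1304 A_ack=360 B_seq=360 B_ack=1304
After event 7: A_seq=1411 A_ack=360 B_seq=360 B_ack=1411

Answer: 1411 360 360 1411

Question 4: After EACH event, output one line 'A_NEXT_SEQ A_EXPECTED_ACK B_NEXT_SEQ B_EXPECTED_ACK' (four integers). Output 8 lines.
1000 360 360 1000
1020 360 360 1020
1032 360 360 1020
1223 360 360 1020
1223 360 360 1223
1235 360 360 1235
1304 360 360 1304
1411 360 360 1411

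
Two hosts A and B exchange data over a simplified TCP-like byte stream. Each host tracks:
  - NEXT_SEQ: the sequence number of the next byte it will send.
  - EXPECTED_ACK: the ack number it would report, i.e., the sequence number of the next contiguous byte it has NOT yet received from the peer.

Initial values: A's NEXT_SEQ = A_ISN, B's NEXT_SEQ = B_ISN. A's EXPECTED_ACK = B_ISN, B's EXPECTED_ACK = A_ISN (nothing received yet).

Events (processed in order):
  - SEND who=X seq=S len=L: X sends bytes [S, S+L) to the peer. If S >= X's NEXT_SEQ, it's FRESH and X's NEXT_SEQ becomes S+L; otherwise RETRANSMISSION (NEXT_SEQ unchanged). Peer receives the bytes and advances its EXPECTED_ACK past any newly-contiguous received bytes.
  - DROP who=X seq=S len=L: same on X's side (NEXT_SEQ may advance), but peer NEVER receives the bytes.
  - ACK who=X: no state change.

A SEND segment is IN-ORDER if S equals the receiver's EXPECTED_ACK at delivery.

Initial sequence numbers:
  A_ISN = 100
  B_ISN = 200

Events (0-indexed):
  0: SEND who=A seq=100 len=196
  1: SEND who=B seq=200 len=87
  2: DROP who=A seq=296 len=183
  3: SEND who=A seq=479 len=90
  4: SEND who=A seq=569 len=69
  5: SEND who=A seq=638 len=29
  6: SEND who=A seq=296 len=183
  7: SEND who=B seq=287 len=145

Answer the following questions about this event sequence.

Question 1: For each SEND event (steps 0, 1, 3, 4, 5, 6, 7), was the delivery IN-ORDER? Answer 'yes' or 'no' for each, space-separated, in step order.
Step 0: SEND seq=100 -> in-order
Step 1: SEND seq=200 -> in-order
Step 3: SEND seq=479 -> out-of-order
Step 4: SEND seq=569 -> out-of-order
Step 5: SEND seq=638 -> out-of-order
Step 6: SEND seq=296 -> in-order
Step 7: SEND seq=287 -> in-order

Answer: yes yes no no no yes yes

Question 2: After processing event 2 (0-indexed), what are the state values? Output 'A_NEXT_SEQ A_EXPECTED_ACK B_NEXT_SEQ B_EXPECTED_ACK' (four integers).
After event 0: A_seq=296 A_ack=200 B_seq=200 B_ack=296
After event 1: A_seq=296 A_ack=287 B_seq=287 B_ack=296
After event 2: A_seq=479 A_ack=287 B_seq=287 B_ack=296

479 287 287 296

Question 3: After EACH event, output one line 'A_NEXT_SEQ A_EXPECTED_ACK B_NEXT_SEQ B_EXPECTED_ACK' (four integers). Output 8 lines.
296 200 200 296
296 287 287 296
479 287 287 296
569 287 287 296
638 287 287 296
667 287 287 296
667 287 287 667
667 432 432 667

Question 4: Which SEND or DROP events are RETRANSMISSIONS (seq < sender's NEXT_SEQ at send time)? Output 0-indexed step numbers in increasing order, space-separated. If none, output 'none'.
Step 0: SEND seq=100 -> fresh
Step 1: SEND seq=200 -> fresh
Step 2: DROP seq=296 -> fresh
Step 3: SEND seq=479 -> fresh
Step 4: SEND seq=569 -> fresh
Step 5: SEND seq=638 -> fresh
Step 6: SEND seq=296 -> retransmit
Step 7: SEND seq=287 -> fresh

Answer: 6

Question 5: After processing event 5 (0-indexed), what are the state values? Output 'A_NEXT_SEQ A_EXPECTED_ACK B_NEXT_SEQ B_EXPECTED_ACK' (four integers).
After event 0: A_seq=296 A_ack=200 B_seq=200 B_ack=296
After event 1: A_seq=296 A_ack=287 B_seq=287 B_ack=296
After event 2: A_seq=479 A_ack=287 B_seq=287 B_ack=296
After event 3: A_seq=569 A_ack=287 B_seq=287 B_ack=296
After event 4: A_seq=638 A_ack=287 B_seq=287 B_ack=296
After event 5: A_seq=667 A_ack=287 B_seq=287 B_ack=296

667 287 287 296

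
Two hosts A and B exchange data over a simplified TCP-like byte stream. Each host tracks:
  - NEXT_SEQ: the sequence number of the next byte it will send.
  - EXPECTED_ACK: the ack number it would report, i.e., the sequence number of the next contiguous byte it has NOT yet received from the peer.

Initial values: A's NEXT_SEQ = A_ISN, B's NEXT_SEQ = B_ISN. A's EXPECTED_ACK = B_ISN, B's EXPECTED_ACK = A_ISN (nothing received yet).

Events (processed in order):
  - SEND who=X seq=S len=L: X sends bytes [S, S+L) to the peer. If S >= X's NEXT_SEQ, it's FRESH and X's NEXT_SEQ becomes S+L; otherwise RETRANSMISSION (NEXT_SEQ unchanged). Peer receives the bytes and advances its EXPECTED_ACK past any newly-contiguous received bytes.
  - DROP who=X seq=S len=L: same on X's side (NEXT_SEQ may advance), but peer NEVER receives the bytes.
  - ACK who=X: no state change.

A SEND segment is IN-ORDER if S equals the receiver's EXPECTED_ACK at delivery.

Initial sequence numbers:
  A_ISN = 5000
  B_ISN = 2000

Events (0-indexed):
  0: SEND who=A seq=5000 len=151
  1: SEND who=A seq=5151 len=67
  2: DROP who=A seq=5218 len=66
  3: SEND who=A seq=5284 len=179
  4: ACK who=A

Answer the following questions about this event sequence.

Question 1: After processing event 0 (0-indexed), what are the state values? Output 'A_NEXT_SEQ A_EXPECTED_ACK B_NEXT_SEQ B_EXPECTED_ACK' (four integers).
After event 0: A_seq=5151 A_ack=2000 B_seq=2000 B_ack=5151

5151 2000 2000 5151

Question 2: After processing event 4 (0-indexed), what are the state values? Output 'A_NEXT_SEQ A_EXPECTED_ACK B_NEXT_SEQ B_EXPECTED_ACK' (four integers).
After event 0: A_seq=5151 A_ack=2000 B_seq=2000 B_ack=5151
After event 1: A_seq=5218 A_ack=2000 B_seq=2000 B_ack=5218
After event 2: A_seq=5284 A_ack=2000 B_seq=2000 B_ack=5218
After event 3: A_seq=5463 A_ack=2000 B_seq=2000 B_ack=5218
After event 4: A_seq=5463 A_ack=2000 B_seq=2000 B_ack=5218

5463 2000 2000 5218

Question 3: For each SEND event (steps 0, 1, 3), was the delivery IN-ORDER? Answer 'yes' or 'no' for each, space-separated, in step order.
Step 0: SEND seq=5000 -> in-order
Step 1: SEND seq=5151 -> in-order
Step 3: SEND seq=5284 -> out-of-order

Answer: yes yes no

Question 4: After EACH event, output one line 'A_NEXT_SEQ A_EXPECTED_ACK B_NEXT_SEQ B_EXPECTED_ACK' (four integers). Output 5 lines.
5151 2000 2000 5151
5218 2000 2000 5218
5284 2000 2000 5218
5463 2000 2000 5218
5463 2000 2000 5218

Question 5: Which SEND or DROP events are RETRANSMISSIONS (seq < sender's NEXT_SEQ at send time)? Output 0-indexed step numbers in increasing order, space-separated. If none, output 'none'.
Answer: none

Derivation:
Step 0: SEND seq=5000 -> fresh
Step 1: SEND seq=5151 -> fresh
Step 2: DROP seq=5218 -> fresh
Step 3: SEND seq=5284 -> fresh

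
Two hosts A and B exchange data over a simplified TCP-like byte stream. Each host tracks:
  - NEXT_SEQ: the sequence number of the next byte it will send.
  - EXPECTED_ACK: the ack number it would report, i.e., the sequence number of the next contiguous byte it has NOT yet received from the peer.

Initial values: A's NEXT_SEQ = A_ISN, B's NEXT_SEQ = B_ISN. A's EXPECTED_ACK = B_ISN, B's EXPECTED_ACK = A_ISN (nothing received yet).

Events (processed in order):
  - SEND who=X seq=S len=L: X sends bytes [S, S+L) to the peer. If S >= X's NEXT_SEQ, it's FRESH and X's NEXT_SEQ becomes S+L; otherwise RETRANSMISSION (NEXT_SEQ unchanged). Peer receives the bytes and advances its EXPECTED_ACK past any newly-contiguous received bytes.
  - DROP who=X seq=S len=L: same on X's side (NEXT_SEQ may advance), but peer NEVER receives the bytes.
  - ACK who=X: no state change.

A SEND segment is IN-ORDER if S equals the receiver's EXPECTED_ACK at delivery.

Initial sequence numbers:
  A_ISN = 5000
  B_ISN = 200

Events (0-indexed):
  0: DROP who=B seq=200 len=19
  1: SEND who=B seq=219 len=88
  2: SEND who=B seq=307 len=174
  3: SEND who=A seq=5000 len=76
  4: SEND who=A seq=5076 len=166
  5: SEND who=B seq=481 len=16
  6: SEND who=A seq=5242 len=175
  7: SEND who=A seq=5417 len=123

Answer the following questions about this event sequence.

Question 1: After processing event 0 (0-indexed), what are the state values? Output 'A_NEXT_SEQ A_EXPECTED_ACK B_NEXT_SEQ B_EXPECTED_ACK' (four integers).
After event 0: A_seq=5000 A_ack=200 B_seq=219 B_ack=5000

5000 200 219 5000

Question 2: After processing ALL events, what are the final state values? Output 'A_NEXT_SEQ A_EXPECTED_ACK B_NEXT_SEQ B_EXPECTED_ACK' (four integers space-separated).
After event 0: A_seq=5000 A_ack=200 B_seq=219 B_ack=5000
After event 1: A_seq=5000 A_ack=200 B_seq=307 B_ack=5000
After event 2: A_seq=5000 A_ack=200 B_seq=481 B_ack=5000
After event 3: A_seq=5076 A_ack=200 B_seq=481 B_ack=5076
After event 4: A_seq=5242 A_ack=200 B_seq=481 B_ack=5242
After event 5: A_seq=5242 A_ack=200 B_seq=497 B_ack=5242
After event 6: A_seq=5417 A_ack=200 B_seq=497 B_ack=5417
After event 7: A_seq=5540 A_ack=200 B_seq=497 B_ack=5540

Answer: 5540 200 497 5540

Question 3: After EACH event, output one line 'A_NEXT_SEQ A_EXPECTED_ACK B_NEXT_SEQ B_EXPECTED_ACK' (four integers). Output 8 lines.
5000 200 219 5000
5000 200 307 5000
5000 200 481 5000
5076 200 481 5076
5242 200 481 5242
5242 200 497 5242
5417 200 497 5417
5540 200 497 5540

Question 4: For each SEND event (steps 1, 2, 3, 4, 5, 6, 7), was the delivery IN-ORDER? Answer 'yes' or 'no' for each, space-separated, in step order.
Step 1: SEND seq=219 -> out-of-order
Step 2: SEND seq=307 -> out-of-order
Step 3: SEND seq=5000 -> in-order
Step 4: SEND seq=5076 -> in-order
Step 5: SEND seq=481 -> out-of-order
Step 6: SEND seq=5242 -> in-order
Step 7: SEND seq=5417 -> in-order

Answer: no no yes yes no yes yes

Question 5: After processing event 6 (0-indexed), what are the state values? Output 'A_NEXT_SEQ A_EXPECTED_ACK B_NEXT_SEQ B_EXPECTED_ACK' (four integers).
After event 0: A_seq=5000 A_ack=200 B_seq=219 B_ack=5000
After event 1: A_seq=5000 A_ack=200 B_seq=307 B_ack=5000
After event 2: A_seq=5000 A_ack=200 B_seq=481 B_ack=5000
After event 3: A_seq=5076 A_ack=200 B_seq=481 B_ack=5076
After event 4: A_seq=5242 A_ack=200 B_seq=481 B_ack=5242
After event 5: A_seq=5242 A_ack=200 B_seq=497 B_ack=5242
After event 6: A_seq=5417 A_ack=200 B_seq=497 B_ack=5417

5417 200 497 5417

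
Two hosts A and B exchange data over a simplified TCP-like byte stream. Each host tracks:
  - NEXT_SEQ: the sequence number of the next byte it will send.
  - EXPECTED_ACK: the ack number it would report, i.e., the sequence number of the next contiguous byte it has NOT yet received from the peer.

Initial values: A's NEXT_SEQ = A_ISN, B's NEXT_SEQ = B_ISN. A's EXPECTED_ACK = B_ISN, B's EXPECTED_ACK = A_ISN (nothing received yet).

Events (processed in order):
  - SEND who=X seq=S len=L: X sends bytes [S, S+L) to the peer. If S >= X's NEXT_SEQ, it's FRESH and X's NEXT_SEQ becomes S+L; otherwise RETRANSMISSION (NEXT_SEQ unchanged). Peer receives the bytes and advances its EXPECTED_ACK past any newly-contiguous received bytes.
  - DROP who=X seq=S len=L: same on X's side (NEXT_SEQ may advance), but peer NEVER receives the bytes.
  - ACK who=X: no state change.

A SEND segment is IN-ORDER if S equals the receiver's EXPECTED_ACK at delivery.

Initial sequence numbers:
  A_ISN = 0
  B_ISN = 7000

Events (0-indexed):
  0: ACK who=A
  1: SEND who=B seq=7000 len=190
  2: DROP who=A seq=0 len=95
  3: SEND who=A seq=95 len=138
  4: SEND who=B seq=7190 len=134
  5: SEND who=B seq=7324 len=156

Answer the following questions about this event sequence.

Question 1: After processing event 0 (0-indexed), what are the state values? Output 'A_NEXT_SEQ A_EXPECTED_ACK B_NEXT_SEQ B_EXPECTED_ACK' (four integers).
After event 0: A_seq=0 A_ack=7000 B_seq=7000 B_ack=0

0 7000 7000 0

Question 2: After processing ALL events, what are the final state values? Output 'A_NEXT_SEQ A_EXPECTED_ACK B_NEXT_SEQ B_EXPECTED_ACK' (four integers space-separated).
Answer: 233 7480 7480 0

Derivation:
After event 0: A_seq=0 A_ack=7000 B_seq=7000 B_ack=0
After event 1: A_seq=0 A_ack=7190 B_seq=7190 B_ack=0
After event 2: A_seq=95 A_ack=7190 B_seq=7190 B_ack=0
After event 3: A_seq=233 A_ack=7190 B_seq=7190 B_ack=0
After event 4: A_seq=233 A_ack=7324 B_seq=7324 B_ack=0
After event 5: A_seq=233 A_ack=7480 B_seq=7480 B_ack=0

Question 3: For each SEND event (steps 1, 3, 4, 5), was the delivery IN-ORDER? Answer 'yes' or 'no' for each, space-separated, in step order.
Answer: yes no yes yes

Derivation:
Step 1: SEND seq=7000 -> in-order
Step 3: SEND seq=95 -> out-of-order
Step 4: SEND seq=7190 -> in-order
Step 5: SEND seq=7324 -> in-order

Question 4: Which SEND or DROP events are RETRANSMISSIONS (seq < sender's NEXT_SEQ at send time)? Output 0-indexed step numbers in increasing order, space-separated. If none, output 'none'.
Step 1: SEND seq=7000 -> fresh
Step 2: DROP seq=0 -> fresh
Step 3: SEND seq=95 -> fresh
Step 4: SEND seq=7190 -> fresh
Step 5: SEND seq=7324 -> fresh

Answer: none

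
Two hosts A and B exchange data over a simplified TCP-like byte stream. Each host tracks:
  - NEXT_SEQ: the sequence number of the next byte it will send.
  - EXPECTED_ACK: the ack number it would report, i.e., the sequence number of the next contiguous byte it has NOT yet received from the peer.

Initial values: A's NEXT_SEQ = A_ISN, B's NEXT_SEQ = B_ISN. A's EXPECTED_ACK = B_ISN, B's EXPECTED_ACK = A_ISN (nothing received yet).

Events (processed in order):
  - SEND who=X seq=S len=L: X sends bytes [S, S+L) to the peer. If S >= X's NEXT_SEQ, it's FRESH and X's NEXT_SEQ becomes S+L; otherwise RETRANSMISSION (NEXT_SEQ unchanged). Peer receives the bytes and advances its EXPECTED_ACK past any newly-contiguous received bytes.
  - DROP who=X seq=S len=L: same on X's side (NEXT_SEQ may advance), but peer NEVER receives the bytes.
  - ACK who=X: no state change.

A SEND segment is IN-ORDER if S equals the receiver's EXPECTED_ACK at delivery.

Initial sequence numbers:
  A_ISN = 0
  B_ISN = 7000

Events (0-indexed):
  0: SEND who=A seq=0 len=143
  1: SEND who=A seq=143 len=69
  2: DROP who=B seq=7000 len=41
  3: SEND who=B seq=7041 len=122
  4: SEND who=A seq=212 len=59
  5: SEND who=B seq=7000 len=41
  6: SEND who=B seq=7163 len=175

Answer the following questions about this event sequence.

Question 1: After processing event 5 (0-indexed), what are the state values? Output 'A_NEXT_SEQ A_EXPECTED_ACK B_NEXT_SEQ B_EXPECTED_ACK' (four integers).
After event 0: A_seq=143 A_ack=7000 B_seq=7000 B_ack=143
After event 1: A_seq=212 A_ack=7000 B_seq=7000 B_ack=212
After event 2: A_seq=212 A_ack=7000 B_seq=7041 B_ack=212
After event 3: A_seq=212 A_ack=7000 B_seq=7163 B_ack=212
After event 4: A_seq=271 A_ack=7000 B_seq=7163 B_ack=271
After event 5: A_seq=271 A_ack=7163 B_seq=7163 B_ack=271

271 7163 7163 271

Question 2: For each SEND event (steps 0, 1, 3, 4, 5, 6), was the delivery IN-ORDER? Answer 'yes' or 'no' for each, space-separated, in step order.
Step 0: SEND seq=0 -> in-order
Step 1: SEND seq=143 -> in-order
Step 3: SEND seq=7041 -> out-of-order
Step 4: SEND seq=212 -> in-order
Step 5: SEND seq=7000 -> in-order
Step 6: SEND seq=7163 -> in-order

Answer: yes yes no yes yes yes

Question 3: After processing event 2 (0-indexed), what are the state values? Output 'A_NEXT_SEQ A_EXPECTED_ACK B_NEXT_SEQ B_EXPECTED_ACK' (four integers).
After event 0: A_seq=143 A_ack=7000 B_seq=7000 B_ack=143
After event 1: A_seq=212 A_ack=7000 B_seq=7000 B_ack=212
After event 2: A_seq=212 A_ack=7000 B_seq=7041 B_ack=212

212 7000 7041 212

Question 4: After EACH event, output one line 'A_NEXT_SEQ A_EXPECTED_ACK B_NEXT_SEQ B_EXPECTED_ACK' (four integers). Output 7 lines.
143 7000 7000 143
212 7000 7000 212
212 7000 7041 212
212 7000 7163 212
271 7000 7163 271
271 7163 7163 271
271 7338 7338 271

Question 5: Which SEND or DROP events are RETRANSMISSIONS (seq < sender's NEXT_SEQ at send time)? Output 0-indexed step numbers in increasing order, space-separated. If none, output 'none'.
Step 0: SEND seq=0 -> fresh
Step 1: SEND seq=143 -> fresh
Step 2: DROP seq=7000 -> fresh
Step 3: SEND seq=7041 -> fresh
Step 4: SEND seq=212 -> fresh
Step 5: SEND seq=7000 -> retransmit
Step 6: SEND seq=7163 -> fresh

Answer: 5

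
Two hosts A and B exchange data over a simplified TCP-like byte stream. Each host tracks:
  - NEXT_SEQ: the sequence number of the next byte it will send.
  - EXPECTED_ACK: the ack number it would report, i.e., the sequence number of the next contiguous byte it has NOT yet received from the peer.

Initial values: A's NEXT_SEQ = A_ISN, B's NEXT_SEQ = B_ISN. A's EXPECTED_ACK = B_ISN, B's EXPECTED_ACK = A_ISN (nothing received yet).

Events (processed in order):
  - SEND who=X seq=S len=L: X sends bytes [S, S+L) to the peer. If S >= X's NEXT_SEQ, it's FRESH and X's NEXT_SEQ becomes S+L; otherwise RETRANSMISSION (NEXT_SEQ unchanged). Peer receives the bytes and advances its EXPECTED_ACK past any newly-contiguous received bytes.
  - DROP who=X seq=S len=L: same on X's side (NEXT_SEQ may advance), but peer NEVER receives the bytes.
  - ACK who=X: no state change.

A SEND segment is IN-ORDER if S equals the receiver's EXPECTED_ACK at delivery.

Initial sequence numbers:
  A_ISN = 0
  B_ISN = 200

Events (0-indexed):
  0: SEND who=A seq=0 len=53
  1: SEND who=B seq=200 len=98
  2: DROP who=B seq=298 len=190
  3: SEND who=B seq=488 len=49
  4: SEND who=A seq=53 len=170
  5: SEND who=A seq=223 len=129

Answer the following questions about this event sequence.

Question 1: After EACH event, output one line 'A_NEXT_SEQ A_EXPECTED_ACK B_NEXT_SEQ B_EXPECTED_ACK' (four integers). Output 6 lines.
53 200 200 53
53 298 298 53
53 298 488 53
53 298 537 53
223 298 537 223
352 298 537 352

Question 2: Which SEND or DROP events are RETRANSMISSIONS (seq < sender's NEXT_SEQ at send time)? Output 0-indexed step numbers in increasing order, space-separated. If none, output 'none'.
Answer: none

Derivation:
Step 0: SEND seq=0 -> fresh
Step 1: SEND seq=200 -> fresh
Step 2: DROP seq=298 -> fresh
Step 3: SEND seq=488 -> fresh
Step 4: SEND seq=53 -> fresh
Step 5: SEND seq=223 -> fresh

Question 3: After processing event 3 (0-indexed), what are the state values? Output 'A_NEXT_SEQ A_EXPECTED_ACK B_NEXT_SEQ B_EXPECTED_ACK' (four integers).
After event 0: A_seq=53 A_ack=200 B_seq=200 B_ack=53
After event 1: A_seq=53 A_ack=298 B_seq=298 B_ack=53
After event 2: A_seq=53 A_ack=298 B_seq=488 B_ack=53
After event 3: A_seq=53 A_ack=298 B_seq=537 B_ack=53

53 298 537 53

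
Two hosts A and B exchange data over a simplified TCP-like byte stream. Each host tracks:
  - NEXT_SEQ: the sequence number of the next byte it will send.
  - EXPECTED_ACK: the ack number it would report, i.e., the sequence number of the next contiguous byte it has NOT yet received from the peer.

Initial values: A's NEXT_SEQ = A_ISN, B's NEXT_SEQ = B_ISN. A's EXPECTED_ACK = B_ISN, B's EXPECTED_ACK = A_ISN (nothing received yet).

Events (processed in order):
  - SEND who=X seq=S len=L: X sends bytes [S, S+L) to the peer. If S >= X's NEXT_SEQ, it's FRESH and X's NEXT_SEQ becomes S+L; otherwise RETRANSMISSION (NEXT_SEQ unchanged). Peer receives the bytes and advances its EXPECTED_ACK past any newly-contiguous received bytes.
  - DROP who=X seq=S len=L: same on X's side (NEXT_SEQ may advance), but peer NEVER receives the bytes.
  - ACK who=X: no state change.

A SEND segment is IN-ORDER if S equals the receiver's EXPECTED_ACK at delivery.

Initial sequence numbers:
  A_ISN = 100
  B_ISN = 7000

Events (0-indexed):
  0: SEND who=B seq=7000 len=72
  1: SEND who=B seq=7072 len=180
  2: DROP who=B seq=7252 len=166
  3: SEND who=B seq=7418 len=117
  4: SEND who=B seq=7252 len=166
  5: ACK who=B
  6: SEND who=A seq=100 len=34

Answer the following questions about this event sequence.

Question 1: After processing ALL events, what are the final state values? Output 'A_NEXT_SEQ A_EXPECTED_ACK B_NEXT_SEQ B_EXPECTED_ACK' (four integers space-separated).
After event 0: A_seq=100 A_ack=7072 B_seq=7072 B_ack=100
After event 1: A_seq=100 A_ack=7252 B_seq=7252 B_ack=100
After event 2: A_seq=100 A_ack=7252 B_seq=7418 B_ack=100
After event 3: A_seq=100 A_ack=7252 B_seq=7535 B_ack=100
After event 4: A_seq=100 A_ack=7535 B_seq=7535 B_ack=100
After event 5: A_seq=100 A_ack=7535 B_seq=7535 B_ack=100
After event 6: A_seq=134 A_ack=7535 B_seq=7535 B_ack=134

Answer: 134 7535 7535 134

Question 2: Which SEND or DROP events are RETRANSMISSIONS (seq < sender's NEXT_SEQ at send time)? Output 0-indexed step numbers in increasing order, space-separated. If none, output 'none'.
Answer: 4

Derivation:
Step 0: SEND seq=7000 -> fresh
Step 1: SEND seq=7072 -> fresh
Step 2: DROP seq=7252 -> fresh
Step 3: SEND seq=7418 -> fresh
Step 4: SEND seq=7252 -> retransmit
Step 6: SEND seq=100 -> fresh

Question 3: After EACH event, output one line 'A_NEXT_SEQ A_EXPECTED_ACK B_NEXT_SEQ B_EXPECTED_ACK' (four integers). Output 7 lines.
100 7072 7072 100
100 7252 7252 100
100 7252 7418 100
100 7252 7535 100
100 7535 7535 100
100 7535 7535 100
134 7535 7535 134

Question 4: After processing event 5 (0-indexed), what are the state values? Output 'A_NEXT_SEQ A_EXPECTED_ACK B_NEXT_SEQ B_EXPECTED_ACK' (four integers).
After event 0: A_seq=100 A_ack=7072 B_seq=7072 B_ack=100
After event 1: A_seq=100 A_ack=7252 B_seq=7252 B_ack=100
After event 2: A_seq=100 A_ack=7252 B_seq=7418 B_ack=100
After event 3: A_seq=100 A_ack=7252 B_seq=7535 B_ack=100
After event 4: A_seq=100 A_ack=7535 B_seq=7535 B_ack=100
After event 5: A_seq=100 A_ack=7535 B_seq=7535 B_ack=100

100 7535 7535 100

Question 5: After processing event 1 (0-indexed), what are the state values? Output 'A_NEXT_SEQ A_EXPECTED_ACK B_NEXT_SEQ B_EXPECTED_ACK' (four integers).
After event 0: A_seq=100 A_ack=7072 B_seq=7072 B_ack=100
After event 1: A_seq=100 A_ack=7252 B_seq=7252 B_ack=100

100 7252 7252 100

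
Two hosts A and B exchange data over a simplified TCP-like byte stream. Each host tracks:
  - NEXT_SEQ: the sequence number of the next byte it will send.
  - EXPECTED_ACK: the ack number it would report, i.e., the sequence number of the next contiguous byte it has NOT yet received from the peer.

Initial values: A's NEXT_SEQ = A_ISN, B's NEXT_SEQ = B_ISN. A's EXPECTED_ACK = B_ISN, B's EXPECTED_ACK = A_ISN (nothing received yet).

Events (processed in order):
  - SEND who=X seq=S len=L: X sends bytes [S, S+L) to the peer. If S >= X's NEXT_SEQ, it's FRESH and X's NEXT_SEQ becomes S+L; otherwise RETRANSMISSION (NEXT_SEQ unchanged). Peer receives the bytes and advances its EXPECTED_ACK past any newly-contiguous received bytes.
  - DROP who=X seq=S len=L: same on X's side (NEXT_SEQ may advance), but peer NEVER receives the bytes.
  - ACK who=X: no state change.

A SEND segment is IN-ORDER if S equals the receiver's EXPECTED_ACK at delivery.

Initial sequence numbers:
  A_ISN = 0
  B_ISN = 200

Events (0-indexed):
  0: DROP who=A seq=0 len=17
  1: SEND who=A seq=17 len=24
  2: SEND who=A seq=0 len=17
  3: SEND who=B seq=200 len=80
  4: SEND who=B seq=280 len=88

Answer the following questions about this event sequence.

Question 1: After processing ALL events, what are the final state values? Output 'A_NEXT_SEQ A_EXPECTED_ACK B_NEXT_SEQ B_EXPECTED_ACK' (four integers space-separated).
After event 0: A_seq=17 A_ack=200 B_seq=200 B_ack=0
After event 1: A_seq=41 A_ack=200 B_seq=200 B_ack=0
After event 2: A_seq=41 A_ack=200 B_seq=200 B_ack=41
After event 3: A_seq=41 A_ack=280 B_seq=280 B_ack=41
After event 4: A_seq=41 A_ack=368 B_seq=368 B_ack=41

Answer: 41 368 368 41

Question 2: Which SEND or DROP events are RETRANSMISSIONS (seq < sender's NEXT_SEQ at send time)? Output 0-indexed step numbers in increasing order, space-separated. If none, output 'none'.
Step 0: DROP seq=0 -> fresh
Step 1: SEND seq=17 -> fresh
Step 2: SEND seq=0 -> retransmit
Step 3: SEND seq=200 -> fresh
Step 4: SEND seq=280 -> fresh

Answer: 2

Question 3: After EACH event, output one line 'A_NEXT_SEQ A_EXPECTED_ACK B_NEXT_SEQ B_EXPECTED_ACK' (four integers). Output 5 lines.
17 200 200 0
41 200 200 0
41 200 200 41
41 280 280 41
41 368 368 41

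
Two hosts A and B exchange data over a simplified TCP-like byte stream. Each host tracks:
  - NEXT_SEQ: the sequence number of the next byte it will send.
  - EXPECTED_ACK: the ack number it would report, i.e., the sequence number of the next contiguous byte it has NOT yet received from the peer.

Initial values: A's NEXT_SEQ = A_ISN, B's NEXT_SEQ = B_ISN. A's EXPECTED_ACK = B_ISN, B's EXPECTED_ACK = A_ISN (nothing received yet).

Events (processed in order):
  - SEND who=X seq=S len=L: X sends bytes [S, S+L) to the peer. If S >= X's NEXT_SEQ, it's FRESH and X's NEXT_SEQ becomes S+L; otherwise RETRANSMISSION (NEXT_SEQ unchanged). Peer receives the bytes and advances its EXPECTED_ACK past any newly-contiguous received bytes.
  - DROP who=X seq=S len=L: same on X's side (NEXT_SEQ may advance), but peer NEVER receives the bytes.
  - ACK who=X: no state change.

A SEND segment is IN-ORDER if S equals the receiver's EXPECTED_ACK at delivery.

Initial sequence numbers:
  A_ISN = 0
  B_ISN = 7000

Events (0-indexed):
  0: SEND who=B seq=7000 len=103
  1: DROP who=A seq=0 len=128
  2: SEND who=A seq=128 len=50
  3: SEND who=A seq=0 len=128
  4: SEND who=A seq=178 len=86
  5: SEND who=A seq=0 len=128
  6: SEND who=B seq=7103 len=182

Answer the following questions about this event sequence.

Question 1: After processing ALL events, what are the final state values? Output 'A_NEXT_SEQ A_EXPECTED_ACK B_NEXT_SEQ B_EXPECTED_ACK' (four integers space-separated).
Answer: 264 7285 7285 264

Derivation:
After event 0: A_seq=0 A_ack=7103 B_seq=7103 B_ack=0
After event 1: A_seq=128 A_ack=7103 B_seq=7103 B_ack=0
After event 2: A_seq=178 A_ack=7103 B_seq=7103 B_ack=0
After event 3: A_seq=178 A_ack=7103 B_seq=7103 B_ack=178
After event 4: A_seq=264 A_ack=7103 B_seq=7103 B_ack=264
After event 5: A_seq=264 A_ack=7103 B_seq=7103 B_ack=264
After event 6: A_seq=264 A_ack=7285 B_seq=7285 B_ack=264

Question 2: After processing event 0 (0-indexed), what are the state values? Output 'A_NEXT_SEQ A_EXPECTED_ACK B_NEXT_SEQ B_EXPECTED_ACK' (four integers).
After event 0: A_seq=0 A_ack=7103 B_seq=7103 B_ack=0

0 7103 7103 0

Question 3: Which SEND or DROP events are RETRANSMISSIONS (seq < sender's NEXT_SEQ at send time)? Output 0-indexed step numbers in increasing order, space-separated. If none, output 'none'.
Step 0: SEND seq=7000 -> fresh
Step 1: DROP seq=0 -> fresh
Step 2: SEND seq=128 -> fresh
Step 3: SEND seq=0 -> retransmit
Step 4: SEND seq=178 -> fresh
Step 5: SEND seq=0 -> retransmit
Step 6: SEND seq=7103 -> fresh

Answer: 3 5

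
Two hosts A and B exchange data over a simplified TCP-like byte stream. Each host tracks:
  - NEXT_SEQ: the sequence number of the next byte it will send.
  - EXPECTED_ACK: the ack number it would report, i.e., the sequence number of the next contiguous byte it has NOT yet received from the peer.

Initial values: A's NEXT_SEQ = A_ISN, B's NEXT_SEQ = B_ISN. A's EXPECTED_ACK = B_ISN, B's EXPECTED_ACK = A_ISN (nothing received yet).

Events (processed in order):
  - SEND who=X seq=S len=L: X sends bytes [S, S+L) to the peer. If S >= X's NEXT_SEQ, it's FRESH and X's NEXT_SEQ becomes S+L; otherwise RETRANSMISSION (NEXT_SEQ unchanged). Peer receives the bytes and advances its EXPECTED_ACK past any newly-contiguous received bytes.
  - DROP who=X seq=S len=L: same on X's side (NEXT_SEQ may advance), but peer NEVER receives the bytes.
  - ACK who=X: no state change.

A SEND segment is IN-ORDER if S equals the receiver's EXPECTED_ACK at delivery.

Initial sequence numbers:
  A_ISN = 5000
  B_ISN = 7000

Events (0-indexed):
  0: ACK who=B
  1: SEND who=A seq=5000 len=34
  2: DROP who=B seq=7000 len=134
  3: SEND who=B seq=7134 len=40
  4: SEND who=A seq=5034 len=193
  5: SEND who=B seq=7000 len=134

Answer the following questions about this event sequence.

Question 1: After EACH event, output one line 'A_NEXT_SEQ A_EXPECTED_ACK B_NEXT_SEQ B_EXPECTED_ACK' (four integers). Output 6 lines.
5000 7000 7000 5000
5034 7000 7000 5034
5034 7000 7134 5034
5034 7000 7174 5034
5227 7000 7174 5227
5227 7174 7174 5227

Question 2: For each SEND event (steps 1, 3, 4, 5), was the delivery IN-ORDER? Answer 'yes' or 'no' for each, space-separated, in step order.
Answer: yes no yes yes

Derivation:
Step 1: SEND seq=5000 -> in-order
Step 3: SEND seq=7134 -> out-of-order
Step 4: SEND seq=5034 -> in-order
Step 5: SEND seq=7000 -> in-order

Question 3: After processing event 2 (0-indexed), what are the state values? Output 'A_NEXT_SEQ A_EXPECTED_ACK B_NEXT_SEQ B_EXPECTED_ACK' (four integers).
After event 0: A_seq=5000 A_ack=7000 B_seq=7000 B_ack=5000
After event 1: A_seq=5034 A_ack=7000 B_seq=7000 B_ack=5034
After event 2: A_seq=5034 A_ack=7000 B_seq=7134 B_ack=5034

5034 7000 7134 5034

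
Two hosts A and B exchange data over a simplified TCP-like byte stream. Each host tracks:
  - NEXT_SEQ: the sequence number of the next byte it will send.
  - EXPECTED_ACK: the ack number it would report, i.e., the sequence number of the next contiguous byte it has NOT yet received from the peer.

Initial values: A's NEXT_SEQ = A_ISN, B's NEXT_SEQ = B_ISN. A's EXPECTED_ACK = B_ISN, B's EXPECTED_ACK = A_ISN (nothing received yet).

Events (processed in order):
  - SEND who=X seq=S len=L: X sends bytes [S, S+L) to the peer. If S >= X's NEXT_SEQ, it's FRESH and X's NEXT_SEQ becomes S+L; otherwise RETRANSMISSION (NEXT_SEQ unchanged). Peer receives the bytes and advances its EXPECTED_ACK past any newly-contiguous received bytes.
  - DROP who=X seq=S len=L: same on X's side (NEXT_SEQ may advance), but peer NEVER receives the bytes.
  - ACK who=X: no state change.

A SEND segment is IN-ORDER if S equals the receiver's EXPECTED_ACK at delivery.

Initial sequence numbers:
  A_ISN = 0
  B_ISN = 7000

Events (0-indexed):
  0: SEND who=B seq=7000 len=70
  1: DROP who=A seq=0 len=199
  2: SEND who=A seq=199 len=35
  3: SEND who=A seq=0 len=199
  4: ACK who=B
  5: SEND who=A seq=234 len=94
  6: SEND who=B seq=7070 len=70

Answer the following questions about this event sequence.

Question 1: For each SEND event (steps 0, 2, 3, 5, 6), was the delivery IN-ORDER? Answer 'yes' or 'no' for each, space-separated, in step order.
Step 0: SEND seq=7000 -> in-order
Step 2: SEND seq=199 -> out-of-order
Step 3: SEND seq=0 -> in-order
Step 5: SEND seq=234 -> in-order
Step 6: SEND seq=7070 -> in-order

Answer: yes no yes yes yes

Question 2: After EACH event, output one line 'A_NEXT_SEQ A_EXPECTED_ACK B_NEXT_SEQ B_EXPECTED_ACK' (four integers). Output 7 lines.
0 7070 7070 0
199 7070 7070 0
234 7070 7070 0
234 7070 7070 234
234 7070 7070 234
328 7070 7070 328
328 7140 7140 328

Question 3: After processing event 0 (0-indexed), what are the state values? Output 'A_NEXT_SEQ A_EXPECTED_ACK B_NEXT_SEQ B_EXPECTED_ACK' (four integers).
After event 0: A_seq=0 A_ack=7070 B_seq=7070 B_ack=0

0 7070 7070 0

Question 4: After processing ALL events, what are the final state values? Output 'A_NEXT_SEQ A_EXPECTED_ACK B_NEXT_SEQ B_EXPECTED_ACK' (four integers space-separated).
After event 0: A_seq=0 A_ack=7070 B_seq=7070 B_ack=0
After event 1: A_seq=199 A_ack=7070 B_seq=7070 B_ack=0
After event 2: A_seq=234 A_ack=7070 B_seq=7070 B_ack=0
After event 3: A_seq=234 A_ack=7070 B_seq=7070 B_ack=234
After event 4: A_seq=234 A_ack=7070 B_seq=7070 B_ack=234
After event 5: A_seq=328 A_ack=7070 B_seq=7070 B_ack=328
After event 6: A_seq=328 A_ack=7140 B_seq=7140 B_ack=328

Answer: 328 7140 7140 328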